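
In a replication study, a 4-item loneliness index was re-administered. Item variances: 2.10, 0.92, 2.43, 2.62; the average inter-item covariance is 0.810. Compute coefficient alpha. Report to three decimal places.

ΣVar(i) = 2.10 + 0.92 + 2.43 + 2.62 = 8.07
Sum of the 6 distinct covariances = 6 × 0.810 = 4.860
Var(T) = ΣVar(i) + 2·Σcov = 8.07 + 2 × 4.860 = 17.790
α = (4/3)·(1 − 8.07/17.790) = 0.728

coefficient alpha = 0.728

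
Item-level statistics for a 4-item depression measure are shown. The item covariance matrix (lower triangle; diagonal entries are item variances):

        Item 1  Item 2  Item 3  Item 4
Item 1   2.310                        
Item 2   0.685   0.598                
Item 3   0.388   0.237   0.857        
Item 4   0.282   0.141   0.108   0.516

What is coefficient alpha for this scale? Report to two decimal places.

coefficient alpha = 0.62

Σσᵢ² = 2.310 + 0.598 + 0.857 + 0.516 = 4.281
Sum of off-diagonal covariances = 1.841
σ²_T = 4.281 + 2 × 1.841 = 7.963
α = (k/(k−1))·(1 − Σσᵢ²/σ²_T) = (4/3)·(1 − 4.281/7.963) = 0.62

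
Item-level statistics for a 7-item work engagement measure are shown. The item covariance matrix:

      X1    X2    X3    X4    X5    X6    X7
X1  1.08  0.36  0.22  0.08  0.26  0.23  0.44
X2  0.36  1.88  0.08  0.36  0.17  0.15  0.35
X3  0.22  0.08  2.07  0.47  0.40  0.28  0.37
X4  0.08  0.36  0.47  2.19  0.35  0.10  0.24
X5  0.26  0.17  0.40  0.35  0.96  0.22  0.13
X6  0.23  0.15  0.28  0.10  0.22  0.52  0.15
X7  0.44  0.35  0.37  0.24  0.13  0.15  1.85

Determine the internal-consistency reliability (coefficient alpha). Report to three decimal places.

ΣVar(i) = 1.08 + 1.88 + 2.07 + 2.19 + 0.96 + 0.52 + 1.85 = 10.55
Sum of off-diagonal covariances = 5.41
σ²_T = 10.55 + 2 × 5.41 = 21.37
α = (k/(k−1))·(1 − ΣVar(i)/σ²_T) = (7/6)·(1 − 10.55/21.37) = 0.591

coefficient alpha = 0.591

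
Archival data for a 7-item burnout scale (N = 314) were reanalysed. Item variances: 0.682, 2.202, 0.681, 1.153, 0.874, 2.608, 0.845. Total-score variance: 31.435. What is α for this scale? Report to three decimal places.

α = 0.831

Σσᵢ² = 0.682 + 2.202 + 0.681 + 1.153 + 0.874 + 2.608 + 0.845 = 9.045
α = (k/(k−1))·(1 − Σσᵢ²/Var(T)) = (7/6)·(1 − 9.045/31.435) = 0.831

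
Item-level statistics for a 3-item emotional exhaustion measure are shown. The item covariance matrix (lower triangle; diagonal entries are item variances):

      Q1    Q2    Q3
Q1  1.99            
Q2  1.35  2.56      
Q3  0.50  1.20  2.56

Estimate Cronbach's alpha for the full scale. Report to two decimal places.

α = 0.69

Σσ²ᵢ = 1.99 + 2.56 + 2.56 = 7.11
Sum of the distinct covariances = 3.05
σ²_T = 7.11 + 2 × 3.05 = 13.21
α = (k/(k−1))·(1 − Σσ²ᵢ/σ²_T) = (3/2)·(1 − 7.11/13.21) = 0.69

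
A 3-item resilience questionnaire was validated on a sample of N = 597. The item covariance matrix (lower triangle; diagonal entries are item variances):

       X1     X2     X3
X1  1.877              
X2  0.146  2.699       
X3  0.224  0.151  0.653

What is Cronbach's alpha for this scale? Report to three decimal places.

sum of item variances = 1.877 + 2.699 + 0.653 = 5.229
Sum of the distinct covariances = 0.521
total variance = 5.229 + 2 × 0.521 = 6.271
α = (k/(k−1))·(1 − sum of item variances/total variance) = (3/2)·(1 − 5.229/6.271) = 0.249

α = 0.249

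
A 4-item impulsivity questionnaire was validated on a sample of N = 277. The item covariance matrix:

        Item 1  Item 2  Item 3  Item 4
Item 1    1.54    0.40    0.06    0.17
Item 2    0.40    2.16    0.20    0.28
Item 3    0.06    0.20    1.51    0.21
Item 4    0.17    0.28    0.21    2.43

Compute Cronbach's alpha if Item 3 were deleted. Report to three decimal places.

Remaining items: Item 1, Item 2, Item 4 (k = 3).
sum of item variances = 1.54 + 2.16 + 2.43 = 6.13
σ²_T = 6.13 + 2 × 0.85 = 7.83
α (item deleted) = (3/2)·(1 − 6.13/7.83) = 0.326

α = 0.326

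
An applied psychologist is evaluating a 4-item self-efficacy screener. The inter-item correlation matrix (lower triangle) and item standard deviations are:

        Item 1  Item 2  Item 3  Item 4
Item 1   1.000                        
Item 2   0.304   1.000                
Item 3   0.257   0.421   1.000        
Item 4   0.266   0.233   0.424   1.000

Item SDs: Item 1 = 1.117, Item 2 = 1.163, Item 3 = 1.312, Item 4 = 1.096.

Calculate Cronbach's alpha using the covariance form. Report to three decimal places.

Σσ²ᵢ = 1.117² + 1.163² + 1.312² + 1.096² = 5.5228
Covariances σ_ij = r_ij · s_i · s_j:
  σ(Item 1,Item 2) = 0.304 × 1.117 × 1.163 = 0.3949
  σ(Item 1,Item 3) = 0.257 × 1.117 × 1.312 = 0.3766
  σ(Item 1,Item 4) = 0.266 × 1.117 × 1.096 = 0.3256
  σ(Item 2,Item 3) = 0.421 × 1.163 × 1.312 = 0.6424
  σ(Item 2,Item 4) = 0.233 × 1.163 × 1.096 = 0.2970
  σ(Item 3,Item 4) = 0.424 × 1.312 × 1.096 = 0.6097
σ²_T = Σσ²ᵢ + 2·Σσ_ij = 5.5228 + 2 × 2.6462 = 10.8152
α = (4/3)·(1 − 5.5228/10.8152) = 0.652

α = 0.652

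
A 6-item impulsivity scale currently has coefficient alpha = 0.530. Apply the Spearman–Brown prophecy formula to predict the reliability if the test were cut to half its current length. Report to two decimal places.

predicted reliability = 0.36

Length factor m = 1/2
α' = m·α / (1 − (1−m)·α)
   = 1/2 × 0.530 / (1 − (1 − 1/2) × 0.530)
   = 0.2650 / 0.7350 = 0.36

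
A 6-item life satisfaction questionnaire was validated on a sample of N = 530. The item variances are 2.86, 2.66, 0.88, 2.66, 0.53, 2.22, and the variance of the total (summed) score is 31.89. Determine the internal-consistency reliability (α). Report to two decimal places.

α = 0.76

sum of item variances = 2.86 + 2.66 + 0.88 + 2.66 + 0.53 + 2.22 = 11.81
α = (k/(k−1))·(1 − sum of item variances/σ²_total) = (6/5)·(1 − 11.81/31.89) = 0.76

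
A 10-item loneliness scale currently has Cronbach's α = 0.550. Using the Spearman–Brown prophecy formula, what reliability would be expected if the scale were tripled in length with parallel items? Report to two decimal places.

Length factor m = 3
α' = m·α / (1 + (m−1)·α)
   = 3 × 0.550 / (1 + (3 − 1) × 0.550)
   = 1.6500 / 2.1000 = 0.79

predicted reliability = 0.79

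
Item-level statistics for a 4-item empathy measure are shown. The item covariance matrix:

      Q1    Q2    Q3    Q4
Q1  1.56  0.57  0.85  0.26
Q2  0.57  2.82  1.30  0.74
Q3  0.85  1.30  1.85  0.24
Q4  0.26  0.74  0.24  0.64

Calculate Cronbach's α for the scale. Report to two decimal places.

sum of item variances = 1.56 + 2.82 + 1.85 + 0.64 = 6.87
Sum of the distinct covariances = 3.96
total variance = 6.87 + 2 × 3.96 = 14.79
α = (k/(k−1))·(1 − sum of item variances/total variance) = (4/3)·(1 − 6.87/14.79) = 0.71

α = 0.71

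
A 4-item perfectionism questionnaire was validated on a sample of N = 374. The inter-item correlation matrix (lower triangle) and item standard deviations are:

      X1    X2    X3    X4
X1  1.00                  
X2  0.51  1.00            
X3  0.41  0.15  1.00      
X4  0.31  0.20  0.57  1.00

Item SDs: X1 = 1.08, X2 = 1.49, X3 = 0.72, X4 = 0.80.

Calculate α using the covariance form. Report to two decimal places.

α = 0.65

Σσ²ᵢ = 1.08² + 1.49² + 0.72² + 0.80² = 4.5449
Covariances σ_ij = r_ij · s_i · s_j:
  σ(X1,X2) = 0.51 × 1.08 × 1.49 = 0.8207
  σ(X1,X3) = 0.41 × 1.08 × 0.72 = 0.3188
  σ(X1,X4) = 0.31 × 1.08 × 0.80 = 0.2678
  σ(X2,X3) = 0.15 × 1.49 × 0.72 = 0.1609
  σ(X2,X4) = 0.20 × 1.49 × 0.80 = 0.2384
  σ(X3,X4) = 0.57 × 0.72 × 0.80 = 0.3283
σ²_T = Σσ²ᵢ + 2·Σσ_ij = 4.5449 + 2 × 2.1349 = 8.8147
α = (4/3)·(1 − 4.5449/8.8147) = 0.65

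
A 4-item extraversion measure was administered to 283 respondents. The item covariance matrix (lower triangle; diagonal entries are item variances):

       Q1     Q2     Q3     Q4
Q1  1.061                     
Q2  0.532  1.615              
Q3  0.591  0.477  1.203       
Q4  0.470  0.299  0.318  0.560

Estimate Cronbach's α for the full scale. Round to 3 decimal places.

sum of item variances = 1.061 + 1.615 + 1.203 + 0.560 = 4.439
Σ_{i<j} σ_ij = 2.687
total variance = 4.439 + 2 × 2.687 = 9.813
α = (k/(k−1))·(1 − sum of item variances/total variance) = (4/3)·(1 − 4.439/9.813) = 0.730

Cronbach's α = 0.730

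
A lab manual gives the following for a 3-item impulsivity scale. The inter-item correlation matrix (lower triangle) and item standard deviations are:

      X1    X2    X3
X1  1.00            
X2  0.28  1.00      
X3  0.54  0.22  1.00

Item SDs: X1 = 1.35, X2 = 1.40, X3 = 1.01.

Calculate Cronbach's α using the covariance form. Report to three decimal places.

Cronbach's α = 0.595

Σσ²ᵢ = 1.35² + 1.40² + 1.01² = 4.8026
Covariances σ_ij = r_ij · s_i · s_j:
  σ(X1,X2) = 0.28 × 1.35 × 1.40 = 0.5292
  σ(X1,X3) = 0.54 × 1.35 × 1.01 = 0.7363
  σ(X2,X3) = 0.22 × 1.40 × 1.01 = 0.3111
σ²_T = Σσ²ᵢ + 2·Σσ_ij = 4.8026 + 2 × 1.5766 = 7.9558
α = (3/2)·(1 − 4.8026/7.9558) = 0.595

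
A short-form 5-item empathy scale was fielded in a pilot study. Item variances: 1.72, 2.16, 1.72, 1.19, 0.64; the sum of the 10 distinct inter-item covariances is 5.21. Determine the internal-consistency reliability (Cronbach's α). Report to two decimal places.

α = 0.73

ΣVar(i) = 1.72 + 2.16 + 1.72 + 1.19 + 0.64 = 7.43
Sum of distinct covariances = 5.21
σ²_T = ΣVar(i) + 2·Σcov = 7.43 + 2 × 5.21 = 17.85
α = (5/4)·(1 − 7.43/17.85) = 0.73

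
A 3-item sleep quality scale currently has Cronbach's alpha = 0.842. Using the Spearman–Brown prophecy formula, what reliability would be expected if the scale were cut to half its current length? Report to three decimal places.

predicted reliability = 0.727

Length factor m = 1/2
α' = m·α / (1 − (1−m)·α)
   = 1/2 × 0.842 / (1 − (1 − 1/2) × 0.842)
   = 0.4210 / 0.5790 = 0.727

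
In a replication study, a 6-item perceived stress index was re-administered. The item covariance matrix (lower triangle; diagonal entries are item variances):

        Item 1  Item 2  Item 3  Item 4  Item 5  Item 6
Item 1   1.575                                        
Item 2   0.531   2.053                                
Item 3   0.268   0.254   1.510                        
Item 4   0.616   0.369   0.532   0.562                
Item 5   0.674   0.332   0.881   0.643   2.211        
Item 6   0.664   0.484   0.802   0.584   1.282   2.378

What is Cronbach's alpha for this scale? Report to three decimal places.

Σσᵢ² = 1.575 + 2.053 + 1.510 + 0.562 + 2.211 + 2.378 = 10.289
Sum of the distinct covariances = 8.916
σ²_total = 10.289 + 2 × 8.916 = 28.121
α = (k/(k−1))·(1 − Σσᵢ²/σ²_total) = (6/5)·(1 − 10.289/28.121) = 0.761

α = 0.761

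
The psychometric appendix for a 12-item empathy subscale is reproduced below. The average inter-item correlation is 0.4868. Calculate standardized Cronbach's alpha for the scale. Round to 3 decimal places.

standardized Cronbach's alpha = 0.919

Standardized α = k·r̄ / (1 + (k−1)·r̄) = 12 × 0.4868 / (1 + 11 × 0.4868)
  = 5.8416 / 6.3548 = 0.919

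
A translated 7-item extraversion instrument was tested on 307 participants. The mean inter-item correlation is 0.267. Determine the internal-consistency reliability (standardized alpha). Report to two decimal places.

Standardized α = k·r̄ / (1 + (k−1)·r̄) = 7 × 0.267 / (1 + 6 × 0.267)
  = 1.8690 / 2.6020 = 0.72

α = 0.72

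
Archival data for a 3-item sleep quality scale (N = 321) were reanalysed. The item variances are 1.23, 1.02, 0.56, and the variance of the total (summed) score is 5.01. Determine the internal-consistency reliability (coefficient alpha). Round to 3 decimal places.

Σσᵢ² = 1.23 + 1.02 + 0.56 = 2.81
α = (k/(k−1))·(1 − Σσᵢ²/Var(T)) = (3/2)·(1 − 2.81/5.01) = 0.659

coefficient alpha = 0.659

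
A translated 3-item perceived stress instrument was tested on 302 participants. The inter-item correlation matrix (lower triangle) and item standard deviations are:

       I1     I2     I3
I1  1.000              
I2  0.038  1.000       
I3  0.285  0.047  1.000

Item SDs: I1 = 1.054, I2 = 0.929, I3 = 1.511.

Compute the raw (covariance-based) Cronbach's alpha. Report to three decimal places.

Σσ²ᵢ = 1.054² + 0.929² + 1.511² = 4.2571
Covariances σ_ij = r_ij · s_i · s_j:
  σ(I1,I2) = 0.038 × 1.054 × 0.929 = 0.0372
  σ(I1,I3) = 0.285 × 1.054 × 1.511 = 0.4539
  σ(I2,I3) = 0.047 × 0.929 × 1.511 = 0.0660
σ²_T = Σσ²ᵢ + 2·Σσ_ij = 4.2571 + 2 × 0.5571 = 5.3713
α = (3/2)·(1 − 4.2571/5.3713) = 0.311

α = 0.311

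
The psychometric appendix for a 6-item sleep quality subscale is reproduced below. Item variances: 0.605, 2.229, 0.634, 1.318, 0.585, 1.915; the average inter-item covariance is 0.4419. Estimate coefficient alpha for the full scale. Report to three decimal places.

coefficient alpha = 0.774

sum of item variances = 0.605 + 2.229 + 0.634 + 1.318 + 0.585 + 1.915 = 7.286
Sum of the 15 distinct covariances = 15 × 0.4419 = 6.6285
σ²_total = sum of item variances + 2·Σcov = 7.286 + 2 × 6.6285 = 20.5430
α = (6/5)·(1 − 7.286/20.5430) = 0.774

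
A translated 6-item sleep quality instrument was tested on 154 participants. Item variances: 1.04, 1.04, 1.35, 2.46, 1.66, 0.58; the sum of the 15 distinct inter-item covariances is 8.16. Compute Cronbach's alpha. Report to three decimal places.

sum of item variances = 1.04 + 1.04 + 1.35 + 2.46 + 1.66 + 0.58 = 8.13
Sum of distinct covariances = 8.16
σ²_total = sum of item variances + 2·Σcov = 8.13 + 2 × 8.16 = 24.45
α = (6/5)·(1 − 8.13/24.45) = 0.801

α = 0.801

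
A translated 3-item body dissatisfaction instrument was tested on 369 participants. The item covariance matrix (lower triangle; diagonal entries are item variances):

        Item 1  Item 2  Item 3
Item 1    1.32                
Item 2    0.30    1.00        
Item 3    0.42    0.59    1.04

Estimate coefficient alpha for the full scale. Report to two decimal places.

coefficient alpha = 0.66

sum of item variances = 1.32 + 1.00 + 1.04 = 3.36
Sum of off-diagonal covariances = 1.31
σ²_T = 3.36 + 2 × 1.31 = 5.98
α = (k/(k−1))·(1 − sum of item variances/σ²_T) = (3/2)·(1 − 3.36/5.98) = 0.66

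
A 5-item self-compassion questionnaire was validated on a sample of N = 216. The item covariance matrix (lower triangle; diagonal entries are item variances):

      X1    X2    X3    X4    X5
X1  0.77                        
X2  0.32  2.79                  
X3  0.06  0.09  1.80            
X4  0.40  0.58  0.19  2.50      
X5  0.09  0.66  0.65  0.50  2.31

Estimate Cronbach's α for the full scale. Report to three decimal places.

Σσᵢ² = 0.77 + 2.79 + 1.80 + 2.50 + 2.31 = 10.17
Sum of the distinct covariances = 3.54
Var(T) = 10.17 + 2 × 3.54 = 17.25
α = (k/(k−1))·(1 − Σσᵢ²/Var(T)) = (5/4)·(1 − 10.17/17.25) = 0.513

α = 0.513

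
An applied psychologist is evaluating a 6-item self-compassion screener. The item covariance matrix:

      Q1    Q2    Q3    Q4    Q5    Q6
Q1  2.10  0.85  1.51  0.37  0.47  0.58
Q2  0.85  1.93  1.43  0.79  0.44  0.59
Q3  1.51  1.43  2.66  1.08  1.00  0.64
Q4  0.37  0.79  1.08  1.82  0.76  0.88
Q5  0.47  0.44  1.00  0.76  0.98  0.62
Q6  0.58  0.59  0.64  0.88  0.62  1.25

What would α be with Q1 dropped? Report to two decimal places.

α = 0.82

Remaining items: Q2, Q3, Q4, Q5, Q6 (k = 5).
ΣVar(i) = 1.93 + 2.66 + 1.82 + 0.98 + 1.25 = 8.64
Var(T) = 8.64 + 2 × 8.23 = 25.10
α (item deleted) = (5/4)·(1 − 8.64/25.10) = 0.82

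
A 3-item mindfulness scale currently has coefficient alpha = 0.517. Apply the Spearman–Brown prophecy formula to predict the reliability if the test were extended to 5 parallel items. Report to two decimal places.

Length factor m = 5/3 = 1.6667
α' = m·α / (1 + (m−1)·α)
   = 5/3 × 0.517 / (1 + (5/3 − 1) × 0.517)
   = 0.8617 / 1.3447 = 0.64

predicted reliability = 0.64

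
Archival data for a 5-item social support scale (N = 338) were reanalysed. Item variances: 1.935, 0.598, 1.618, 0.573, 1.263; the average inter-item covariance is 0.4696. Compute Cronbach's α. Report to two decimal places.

sum of item variances = 1.935 + 0.598 + 1.618 + 0.573 + 1.263 = 5.987
Sum of the 10 distinct covariances = 10 × 0.4696 = 4.6960
σ²_total = sum of item variances + 2·Σcov = 5.987 + 2 × 4.6960 = 15.3790
α = (5/4)·(1 − 5.987/15.3790) = 0.76

α = 0.76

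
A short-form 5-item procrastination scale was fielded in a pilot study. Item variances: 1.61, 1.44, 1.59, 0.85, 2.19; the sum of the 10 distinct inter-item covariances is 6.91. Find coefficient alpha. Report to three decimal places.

Σσᵢ² = 1.61 + 1.44 + 1.59 + 0.85 + 2.19 = 7.68
Sum of distinct covariances = 6.91
total variance = Σσᵢ² + 2·Σcov = 7.68 + 2 × 6.91 = 21.50
α = (5/4)·(1 − 7.68/21.50) = 0.803

coefficient alpha = 0.803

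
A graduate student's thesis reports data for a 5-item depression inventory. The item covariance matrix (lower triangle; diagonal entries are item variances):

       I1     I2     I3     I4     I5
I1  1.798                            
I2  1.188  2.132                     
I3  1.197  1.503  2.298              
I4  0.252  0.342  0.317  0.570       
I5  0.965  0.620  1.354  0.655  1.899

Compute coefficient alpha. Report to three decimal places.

Σσ²ᵢ = 1.798 + 2.132 + 2.298 + 0.570 + 1.899 = 8.697
Sum of the distinct covariances = 8.393
σ²_total = 8.697 + 2 × 8.393 = 25.483
α = (k/(k−1))·(1 − Σσ²ᵢ/σ²_total) = (5/4)·(1 − 8.697/25.483) = 0.823

α = 0.823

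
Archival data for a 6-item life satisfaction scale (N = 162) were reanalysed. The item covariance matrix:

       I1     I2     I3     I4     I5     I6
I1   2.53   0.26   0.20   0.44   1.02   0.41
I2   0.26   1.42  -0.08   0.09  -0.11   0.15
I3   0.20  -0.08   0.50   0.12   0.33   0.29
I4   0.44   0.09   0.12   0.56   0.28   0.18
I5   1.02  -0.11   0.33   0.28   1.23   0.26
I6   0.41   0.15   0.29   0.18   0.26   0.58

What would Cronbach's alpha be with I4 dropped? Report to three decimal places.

Remaining items: I1, I2, I3, I5, I6 (k = 5).
Σσᵢ² = 2.53 + 1.42 + 0.50 + 1.23 + 0.58 = 6.26
total variance = 6.26 + 2 × 2.73 = 11.72
α (item deleted) = (5/4)·(1 − 6.26/11.72) = 0.582

Cronbach's alpha = 0.582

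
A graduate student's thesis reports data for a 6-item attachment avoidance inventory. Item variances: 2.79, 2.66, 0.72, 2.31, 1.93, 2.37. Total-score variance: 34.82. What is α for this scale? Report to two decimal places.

α = 0.76

Σσᵢ² = 2.79 + 2.66 + 0.72 + 2.31 + 1.93 + 2.37 = 12.78
α = (k/(k−1))·(1 − Σσᵢ²/total variance) = (6/5)·(1 − 12.78/34.82) = 0.76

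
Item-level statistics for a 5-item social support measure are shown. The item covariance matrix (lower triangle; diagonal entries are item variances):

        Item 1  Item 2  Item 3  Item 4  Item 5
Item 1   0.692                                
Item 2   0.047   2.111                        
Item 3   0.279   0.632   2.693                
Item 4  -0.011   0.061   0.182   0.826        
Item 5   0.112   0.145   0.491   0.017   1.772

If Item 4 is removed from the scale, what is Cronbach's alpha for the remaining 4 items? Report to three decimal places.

Cronbach's alpha = 0.426

Remaining items: Item 1, Item 2, Item 3, Item 5 (k = 4).
Σσ²ᵢ = 0.692 + 2.111 + 2.693 + 1.772 = 7.268
total variance = 7.268 + 2 × 1.706 = 10.680
α (item deleted) = (4/3)·(1 − 7.268/10.680) = 0.426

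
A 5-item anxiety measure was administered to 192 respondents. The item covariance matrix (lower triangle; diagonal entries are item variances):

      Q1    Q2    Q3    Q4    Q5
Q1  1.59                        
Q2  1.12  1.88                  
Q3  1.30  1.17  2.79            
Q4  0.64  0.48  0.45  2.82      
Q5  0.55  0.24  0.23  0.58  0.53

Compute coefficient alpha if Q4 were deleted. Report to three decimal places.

Remaining items: Q1, Q2, Q3, Q5 (k = 4).
Σσ²ᵢ = 1.59 + 1.88 + 2.79 + 0.53 = 6.79
total variance = 6.79 + 2 × 4.61 = 16.01
α (item deleted) = (4/3)·(1 − 6.79/16.01) = 0.768

coefficient alpha = 0.768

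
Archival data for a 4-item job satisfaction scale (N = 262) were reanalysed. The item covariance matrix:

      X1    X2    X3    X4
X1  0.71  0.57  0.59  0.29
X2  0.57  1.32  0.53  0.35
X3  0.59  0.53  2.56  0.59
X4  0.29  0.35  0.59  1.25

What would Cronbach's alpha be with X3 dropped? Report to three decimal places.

α = 0.637

Remaining items: X1, X2, X4 (k = 3).
Σσ²ᵢ = 0.71 + 1.32 + 1.25 = 3.28
Var(T) = 3.28 + 2 × 1.21 = 5.70
α (item deleted) = (3/2)·(1 − 3.28/5.70) = 0.637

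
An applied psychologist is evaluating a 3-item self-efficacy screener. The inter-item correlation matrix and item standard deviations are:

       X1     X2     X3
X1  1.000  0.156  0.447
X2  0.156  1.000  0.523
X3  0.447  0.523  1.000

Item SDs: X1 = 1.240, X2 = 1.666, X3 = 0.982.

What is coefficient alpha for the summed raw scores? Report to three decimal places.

α = 0.592

Σσ²ᵢ = 1.240² + 1.666² + 0.982² = 5.2775
Covariances σ_ij = r_ij · s_i · s_j:
  σ(X1,X2) = 0.156 × 1.240 × 1.666 = 0.3223
  σ(X1,X3) = 0.447 × 1.240 × 0.982 = 0.5443
  σ(X2,X3) = 0.523 × 1.666 × 0.982 = 0.8556
σ²_T = Σσ²ᵢ + 2·Σσ_ij = 5.2775 + 2 × 1.7222 = 8.7219
α = (3/2)·(1 − 5.2775/8.7219) = 0.592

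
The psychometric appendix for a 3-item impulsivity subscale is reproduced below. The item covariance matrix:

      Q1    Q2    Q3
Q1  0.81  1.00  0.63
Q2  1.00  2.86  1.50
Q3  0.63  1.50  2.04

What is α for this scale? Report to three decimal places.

α = 0.784

Σσ²ᵢ = 0.81 + 2.86 + 2.04 = 5.71
Sum of the distinct covariances = 3.13
σ²_total = 5.71 + 2 × 3.13 = 11.97
α = (k/(k−1))·(1 − Σσ²ᵢ/σ²_total) = (3/2)·(1 − 5.71/11.97) = 0.784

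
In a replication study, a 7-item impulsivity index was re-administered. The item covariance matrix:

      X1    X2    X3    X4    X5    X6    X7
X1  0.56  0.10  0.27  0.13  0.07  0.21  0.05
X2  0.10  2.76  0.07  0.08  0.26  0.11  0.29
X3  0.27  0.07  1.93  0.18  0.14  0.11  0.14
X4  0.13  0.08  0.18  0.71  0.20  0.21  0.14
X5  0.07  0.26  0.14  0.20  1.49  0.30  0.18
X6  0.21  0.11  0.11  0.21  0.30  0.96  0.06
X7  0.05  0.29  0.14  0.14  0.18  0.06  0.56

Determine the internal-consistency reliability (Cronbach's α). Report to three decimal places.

Cronbach's α = 0.495

Σσ²ᵢ = 0.56 + 2.76 + 1.93 + 0.71 + 1.49 + 0.96 + 0.56 = 8.97
Sum of the distinct covariances = 3.30
total variance = 8.97 + 2 × 3.30 = 15.57
α = (k/(k−1))·(1 − Σσ²ᵢ/total variance) = (7/6)·(1 − 8.97/15.57) = 0.495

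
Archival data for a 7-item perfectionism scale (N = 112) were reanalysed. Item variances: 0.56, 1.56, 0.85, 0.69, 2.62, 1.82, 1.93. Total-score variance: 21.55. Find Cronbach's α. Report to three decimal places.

Cronbach's α = 0.624

Σσ²ᵢ = 0.56 + 1.56 + 0.85 + 0.69 + 2.62 + 1.82 + 1.93 = 10.03
α = (k/(k−1))·(1 − Σσ²ᵢ/total variance) = (7/6)·(1 − 10.03/21.55) = 0.624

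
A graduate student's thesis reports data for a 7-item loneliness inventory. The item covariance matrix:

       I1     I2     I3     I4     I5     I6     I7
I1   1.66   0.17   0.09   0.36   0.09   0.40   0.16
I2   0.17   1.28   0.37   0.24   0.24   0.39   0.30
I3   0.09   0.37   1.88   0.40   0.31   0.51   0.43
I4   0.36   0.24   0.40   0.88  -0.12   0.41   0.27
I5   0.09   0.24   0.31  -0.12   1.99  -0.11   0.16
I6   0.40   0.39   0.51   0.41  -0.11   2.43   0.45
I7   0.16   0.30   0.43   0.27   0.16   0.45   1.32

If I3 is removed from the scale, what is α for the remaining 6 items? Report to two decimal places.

Remaining items: I1, I2, I4, I5, I6, I7 (k = 6).
ΣVar(i) = 1.66 + 1.28 + 0.88 + 1.99 + 2.43 + 1.32 = 9.56
total variance = 9.56 + 2 × 3.41 = 16.38
α (item deleted) = (6/5)·(1 − 9.56/16.38) = 0.50

α = 0.50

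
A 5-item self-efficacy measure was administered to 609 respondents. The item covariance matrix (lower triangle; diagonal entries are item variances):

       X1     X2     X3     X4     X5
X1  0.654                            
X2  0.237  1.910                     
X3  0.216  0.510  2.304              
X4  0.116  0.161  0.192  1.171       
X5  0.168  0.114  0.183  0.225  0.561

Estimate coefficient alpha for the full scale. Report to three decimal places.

ΣVar(i) = 0.654 + 1.910 + 2.304 + 1.171 + 0.561 = 6.600
Sum of the distinct covariances = 2.122
σ²_T = 6.600 + 2 × 2.122 = 10.844
α = (k/(k−1))·(1 − ΣVar(i)/σ²_T) = (5/4)·(1 − 6.600/10.844) = 0.489

α = 0.489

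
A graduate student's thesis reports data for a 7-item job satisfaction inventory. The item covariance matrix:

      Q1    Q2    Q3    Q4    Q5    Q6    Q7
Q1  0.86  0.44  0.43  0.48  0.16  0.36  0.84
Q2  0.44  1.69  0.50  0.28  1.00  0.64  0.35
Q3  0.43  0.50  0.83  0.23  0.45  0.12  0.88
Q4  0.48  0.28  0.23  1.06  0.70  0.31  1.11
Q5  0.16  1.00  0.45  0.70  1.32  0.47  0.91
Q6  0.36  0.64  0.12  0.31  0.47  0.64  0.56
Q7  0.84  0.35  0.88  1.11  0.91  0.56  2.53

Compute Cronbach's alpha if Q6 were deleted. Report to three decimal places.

Cronbach's alpha = 0.815

Remaining items: Q1, Q2, Q3, Q4, Q5, Q7 (k = 6).
Σσᵢ² = 0.86 + 1.69 + 0.83 + 1.06 + 1.32 + 2.53 = 8.29
σ²_T = 8.29 + 2 × 8.76 = 25.81
α (item deleted) = (6/5)·(1 − 8.29/25.81) = 0.815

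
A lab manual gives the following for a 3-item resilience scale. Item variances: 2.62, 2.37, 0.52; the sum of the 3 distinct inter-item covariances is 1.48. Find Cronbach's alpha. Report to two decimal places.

Σσ²ᵢ = 2.62 + 2.37 + 0.52 = 5.51
Sum of distinct covariances = 1.48
total variance = Σσ²ᵢ + 2·Σcov = 5.51 + 2 × 1.48 = 8.47
α = (3/2)·(1 − 5.51/8.47) = 0.52

α = 0.52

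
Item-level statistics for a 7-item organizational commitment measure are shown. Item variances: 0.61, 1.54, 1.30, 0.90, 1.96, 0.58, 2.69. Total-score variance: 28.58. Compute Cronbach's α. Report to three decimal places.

α = 0.776

sum of item variances = 0.61 + 1.54 + 1.30 + 0.90 + 1.96 + 0.58 + 2.69 = 9.58
α = (k/(k−1))·(1 − sum of item variances/total variance) = (7/6)·(1 − 9.58/28.58) = 0.776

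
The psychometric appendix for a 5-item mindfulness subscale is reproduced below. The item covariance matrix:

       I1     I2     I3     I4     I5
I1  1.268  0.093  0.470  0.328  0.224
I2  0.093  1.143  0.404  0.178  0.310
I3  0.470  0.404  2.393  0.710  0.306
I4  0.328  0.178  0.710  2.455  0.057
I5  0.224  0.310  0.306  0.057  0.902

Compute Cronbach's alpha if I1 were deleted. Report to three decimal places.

Remaining items: I2, I3, I4, I5 (k = 4).
Σσᵢ² = 1.143 + 2.393 + 2.455 + 0.902 = 6.893
σ²_T = 6.893 + 2 × 1.965 = 10.823
α (item deleted) = (4/3)·(1 − 6.893/10.823) = 0.484

Cronbach's alpha = 0.484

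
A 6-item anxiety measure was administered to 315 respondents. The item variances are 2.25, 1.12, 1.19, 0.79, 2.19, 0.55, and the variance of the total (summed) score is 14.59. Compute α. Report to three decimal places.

Σσ²ᵢ = 2.25 + 1.12 + 1.19 + 0.79 + 2.19 + 0.55 = 8.09
α = (k/(k−1))·(1 − Σσ²ᵢ/total variance) = (6/5)·(1 − 8.09/14.59) = 0.535

α = 0.535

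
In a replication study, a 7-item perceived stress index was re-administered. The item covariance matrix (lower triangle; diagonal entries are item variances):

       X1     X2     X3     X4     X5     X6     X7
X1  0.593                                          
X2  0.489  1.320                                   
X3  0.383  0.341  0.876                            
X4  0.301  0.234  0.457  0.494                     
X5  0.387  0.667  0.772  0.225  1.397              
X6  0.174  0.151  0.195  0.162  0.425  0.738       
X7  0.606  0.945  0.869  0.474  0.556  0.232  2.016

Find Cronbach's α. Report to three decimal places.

Σσᵢ² = 0.593 + 1.320 + 0.876 + 0.494 + 1.397 + 0.738 + 2.016 = 7.434
Sum of off-diagonal covariances = 9.045
σ²_T = 7.434 + 2 × 9.045 = 25.524
α = (k/(k−1))·(1 − Σσᵢ²/σ²_T) = (7/6)·(1 − 7.434/25.524) = 0.827

α = 0.827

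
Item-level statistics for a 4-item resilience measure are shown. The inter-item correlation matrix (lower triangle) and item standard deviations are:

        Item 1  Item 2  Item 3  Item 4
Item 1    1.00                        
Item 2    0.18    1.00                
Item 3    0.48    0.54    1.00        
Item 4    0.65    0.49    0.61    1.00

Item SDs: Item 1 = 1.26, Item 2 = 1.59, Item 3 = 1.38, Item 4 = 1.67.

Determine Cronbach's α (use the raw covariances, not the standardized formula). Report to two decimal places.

Σσ²ᵢ = 1.26² + 1.59² + 1.38² + 1.67² = 8.8090
Covariances σ_ij = r_ij · s_i · s_j:
  σ(Item 1,Item 2) = 0.18 × 1.26 × 1.59 = 0.3606
  σ(Item 1,Item 3) = 0.48 × 1.26 × 1.38 = 0.8346
  σ(Item 1,Item 4) = 0.65 × 1.26 × 1.67 = 1.3677
  σ(Item 2,Item 3) = 0.54 × 1.59 × 1.38 = 1.1849
  σ(Item 2,Item 4) = 0.49 × 1.59 × 1.67 = 1.3011
  σ(Item 3,Item 4) = 0.61 × 1.38 × 1.67 = 1.4058
σ²_T = Σσ²ᵢ + 2·Σσ_ij = 8.8090 + 2 × 6.4547 = 21.7184
α = (4/3)·(1 − 8.8090/21.7184) = 0.79

Cronbach's α = 0.79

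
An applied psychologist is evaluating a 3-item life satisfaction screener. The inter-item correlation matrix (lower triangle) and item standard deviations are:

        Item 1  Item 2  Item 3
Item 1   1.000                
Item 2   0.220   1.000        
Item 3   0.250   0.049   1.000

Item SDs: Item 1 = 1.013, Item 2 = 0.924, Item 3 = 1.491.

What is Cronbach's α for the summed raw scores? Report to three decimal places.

Σσ²ᵢ = 1.013² + 0.924² + 1.491² = 4.1030
Covariances σ_ij = r_ij · s_i · s_j:
  σ(Item 1,Item 2) = 0.220 × 1.013 × 0.924 = 0.2059
  σ(Item 1,Item 3) = 0.250 × 1.013 × 1.491 = 0.3776
  σ(Item 2,Item 3) = 0.049 × 0.924 × 1.491 = 0.0675
σ²_T = Σσ²ᵢ + 2·Σσ_ij = 4.1030 + 2 × 0.6510 = 5.4050
α = (3/2)·(1 − 4.1030/5.4050) = 0.361

Cronbach's α = 0.361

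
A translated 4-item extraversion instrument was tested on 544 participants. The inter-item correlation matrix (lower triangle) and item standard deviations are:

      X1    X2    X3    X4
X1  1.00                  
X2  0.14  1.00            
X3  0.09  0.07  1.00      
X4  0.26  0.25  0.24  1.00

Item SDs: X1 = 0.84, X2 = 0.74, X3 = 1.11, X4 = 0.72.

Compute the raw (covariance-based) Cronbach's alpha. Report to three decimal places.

Σσ²ᵢ = 0.84² + 0.74² + 1.11² + 0.72² = 3.0037
Covariances σ_ij = r_ij · s_i · s_j:
  σ(X1,X2) = 0.14 × 0.84 × 0.74 = 0.0870
  σ(X1,X3) = 0.09 × 0.84 × 1.11 = 0.0839
  σ(X1,X4) = 0.26 × 0.84 × 0.72 = 0.1572
  σ(X2,X3) = 0.07 × 0.74 × 1.11 = 0.0575
  σ(X2,X4) = 0.25 × 0.74 × 0.72 = 0.1332
  σ(X3,X4) = 0.24 × 1.11 × 0.72 = 0.1918
σ²_T = Σσ²ᵢ + 2·Σσ_ij = 3.0037 + 2 × 0.7106 = 4.4249
α = (4/3)·(1 − 3.0037/4.4249) = 0.428

α = 0.428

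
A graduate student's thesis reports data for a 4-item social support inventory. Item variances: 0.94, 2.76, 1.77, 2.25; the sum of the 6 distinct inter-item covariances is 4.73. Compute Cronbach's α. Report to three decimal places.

α = 0.734

sum of item variances = 0.94 + 2.76 + 1.77 + 2.25 = 7.72
Sum of distinct covariances = 4.73
total variance = sum of item variances + 2·Σcov = 7.72 + 2 × 4.73 = 17.18
α = (4/3)·(1 − 7.72/17.18) = 0.734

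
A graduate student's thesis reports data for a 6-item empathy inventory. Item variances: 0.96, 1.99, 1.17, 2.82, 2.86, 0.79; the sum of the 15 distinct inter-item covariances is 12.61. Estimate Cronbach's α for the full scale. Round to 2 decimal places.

ΣVar(i) = 0.96 + 1.99 + 1.17 + 2.82 + 2.86 + 0.79 = 10.59
Sum of distinct covariances = 12.61
σ²_total = ΣVar(i) + 2·Σcov = 10.59 + 2 × 12.61 = 35.81
α = (6/5)·(1 − 10.59/35.81) = 0.85

α = 0.85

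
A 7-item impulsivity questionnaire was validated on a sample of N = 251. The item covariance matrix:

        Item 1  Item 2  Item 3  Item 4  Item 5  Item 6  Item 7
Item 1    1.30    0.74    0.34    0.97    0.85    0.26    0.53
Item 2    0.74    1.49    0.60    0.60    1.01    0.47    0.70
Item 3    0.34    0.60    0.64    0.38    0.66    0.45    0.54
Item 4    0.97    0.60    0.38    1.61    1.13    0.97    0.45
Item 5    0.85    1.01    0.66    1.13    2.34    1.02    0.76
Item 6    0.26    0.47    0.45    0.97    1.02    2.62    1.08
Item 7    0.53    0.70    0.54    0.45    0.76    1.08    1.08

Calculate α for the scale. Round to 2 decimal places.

Σσ²ᵢ = 1.30 + 1.49 + 0.64 + 1.61 + 2.34 + 2.62 + 1.08 = 11.08
Sum of off-diagonal covariances = 14.51
total variance = 11.08 + 2 × 14.51 = 40.10
α = (k/(k−1))·(1 − Σσ²ᵢ/total variance) = (7/6)·(1 − 11.08/40.10) = 0.84

α = 0.84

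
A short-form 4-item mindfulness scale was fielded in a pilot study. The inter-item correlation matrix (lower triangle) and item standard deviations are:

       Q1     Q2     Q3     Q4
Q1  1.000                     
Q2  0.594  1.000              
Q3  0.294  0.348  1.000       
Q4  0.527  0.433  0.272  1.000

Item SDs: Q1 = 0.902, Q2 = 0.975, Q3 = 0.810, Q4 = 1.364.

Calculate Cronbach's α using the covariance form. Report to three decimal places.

α = 0.723

Σσ²ᵢ = 0.902² + 0.975² + 0.810² + 1.364² = 4.2808
Covariances σ_ij = r_ij · s_i · s_j:
  σ(Q1,Q2) = 0.594 × 0.902 × 0.975 = 0.5224
  σ(Q1,Q3) = 0.294 × 0.902 × 0.810 = 0.2148
  σ(Q1,Q4) = 0.527 × 0.902 × 1.364 = 0.6484
  σ(Q2,Q3) = 0.348 × 0.975 × 0.810 = 0.2748
  σ(Q2,Q4) = 0.433 × 0.975 × 1.364 = 0.5758
  σ(Q3,Q4) = 0.272 × 0.810 × 1.364 = 0.3005
σ²_T = Σσ²ᵢ + 2·Σσ_ij = 4.2808 + 2 × 2.5367 = 9.3542
α = (4/3)·(1 − 4.2808/9.3542) = 0.723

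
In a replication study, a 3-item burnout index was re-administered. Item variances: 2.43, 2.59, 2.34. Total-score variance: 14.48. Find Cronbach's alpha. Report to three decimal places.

Σσ²ᵢ = 2.43 + 2.59 + 2.34 = 7.36
α = (k/(k−1))·(1 − Σσ²ᵢ/σ²_T) = (3/2)·(1 − 7.36/14.48) = 0.738

α = 0.738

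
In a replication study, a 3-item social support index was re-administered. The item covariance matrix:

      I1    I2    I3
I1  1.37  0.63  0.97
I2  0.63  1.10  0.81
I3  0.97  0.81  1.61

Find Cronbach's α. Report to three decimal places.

α = 0.812

Σσᵢ² = 1.37 + 1.10 + 1.61 = 4.08
Sum of off-diagonal covariances = 2.41
Var(T) = 4.08 + 2 × 2.41 = 8.90
α = (k/(k−1))·(1 − Σσᵢ²/Var(T)) = (3/2)·(1 − 4.08/8.90) = 0.812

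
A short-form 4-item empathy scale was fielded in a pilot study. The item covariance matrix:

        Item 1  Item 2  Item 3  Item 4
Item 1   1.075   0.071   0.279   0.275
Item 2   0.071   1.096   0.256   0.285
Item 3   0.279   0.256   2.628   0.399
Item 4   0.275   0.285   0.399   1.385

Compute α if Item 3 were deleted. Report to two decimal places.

Remaining items: Item 1, Item 2, Item 4 (k = 3).
ΣVar(i) = 1.075 + 1.096 + 1.385 = 3.556
total variance = 3.556 + 2 × 0.631 = 4.818
α (item deleted) = (3/2)·(1 − 3.556/4.818) = 0.39

α = 0.39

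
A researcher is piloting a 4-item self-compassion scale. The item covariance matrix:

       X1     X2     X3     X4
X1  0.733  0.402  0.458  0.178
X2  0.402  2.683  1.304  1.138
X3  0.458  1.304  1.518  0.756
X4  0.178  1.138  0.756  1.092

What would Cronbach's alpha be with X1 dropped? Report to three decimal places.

Remaining items: X2, X3, X4 (k = 3).
ΣVar(i) = 2.683 + 1.518 + 1.092 = 5.293
σ²_total = 5.293 + 2 × 3.198 = 11.689
α (item deleted) = (3/2)·(1 − 5.293/11.689) = 0.821

α = 0.821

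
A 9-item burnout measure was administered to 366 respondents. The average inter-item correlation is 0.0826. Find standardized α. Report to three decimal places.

standardized α = 0.448

Standardized α = k·r̄ / (1 + (k−1)·r̄) = 9 × 0.0826 / (1 + 8 × 0.0826)
  = 0.7434 / 1.6608 = 0.448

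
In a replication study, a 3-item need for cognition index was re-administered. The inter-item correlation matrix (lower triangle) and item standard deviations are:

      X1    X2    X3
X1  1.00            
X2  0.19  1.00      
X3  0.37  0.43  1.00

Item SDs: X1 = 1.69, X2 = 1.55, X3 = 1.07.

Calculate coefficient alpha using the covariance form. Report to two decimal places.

Σσ²ᵢ = 1.69² + 1.55² + 1.07² = 6.4035
Covariances σ_ij = r_ij · s_i · s_j:
  σ(X1,X2) = 0.19 × 1.69 × 1.55 = 0.4977
  σ(X1,X3) = 0.37 × 1.69 × 1.07 = 0.6691
  σ(X2,X3) = 0.43 × 1.55 × 1.07 = 0.7132
σ²_T = Σσ²ᵢ + 2·Σσ_ij = 6.4035 + 2 × 1.8800 = 10.1635
α = (3/2)·(1 − 6.4035/10.1635) = 0.55

coefficient alpha = 0.55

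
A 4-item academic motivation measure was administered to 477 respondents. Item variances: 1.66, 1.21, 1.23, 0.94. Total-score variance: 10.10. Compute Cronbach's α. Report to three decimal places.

Cronbach's α = 0.668

sum of item variances = 1.66 + 1.21 + 1.23 + 0.94 = 5.04
α = (k/(k−1))·(1 − sum of item variances/total variance) = (4/3)·(1 − 5.04/10.10) = 0.668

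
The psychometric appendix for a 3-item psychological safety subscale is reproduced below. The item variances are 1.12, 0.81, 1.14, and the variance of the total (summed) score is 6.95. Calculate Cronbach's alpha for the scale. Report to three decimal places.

Cronbach's alpha = 0.837

Σσᵢ² = 1.12 + 0.81 + 1.14 = 3.07
α = (k/(k−1))·(1 − Σσᵢ²/Var(T)) = (3/2)·(1 − 3.07/6.95) = 0.837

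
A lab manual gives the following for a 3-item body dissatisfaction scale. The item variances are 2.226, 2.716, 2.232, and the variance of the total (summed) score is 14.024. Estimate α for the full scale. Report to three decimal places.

α = 0.733

ΣVar(i) = 2.226 + 2.716 + 2.232 = 7.174
α = (k/(k−1))·(1 − ΣVar(i)/Var(T)) = (3/2)·(1 − 7.174/14.024) = 0.733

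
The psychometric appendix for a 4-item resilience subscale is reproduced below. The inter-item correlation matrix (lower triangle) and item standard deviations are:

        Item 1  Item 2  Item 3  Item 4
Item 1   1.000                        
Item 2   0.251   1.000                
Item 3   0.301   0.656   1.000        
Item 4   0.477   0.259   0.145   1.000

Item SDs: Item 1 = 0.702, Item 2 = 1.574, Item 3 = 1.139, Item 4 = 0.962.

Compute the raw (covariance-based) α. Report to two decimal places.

α = 0.66

Σσ²ᵢ = 0.702² + 1.574² + 1.139² + 0.962² = 5.1930
Covariances σ_ij = r_ij · s_i · s_j:
  σ(Item 1,Item 2) = 0.251 × 0.702 × 1.574 = 0.2773
  σ(Item 1,Item 3) = 0.301 × 0.702 × 1.139 = 0.2407
  σ(Item 1,Item 4) = 0.477 × 0.702 × 0.962 = 0.3221
  σ(Item 2,Item 3) = 0.656 × 1.574 × 1.139 = 1.1761
  σ(Item 2,Item 4) = 0.259 × 1.574 × 0.962 = 0.3922
  σ(Item 3,Item 4) = 0.145 × 1.139 × 0.962 = 0.1589
σ²_T = Σσ²ᵢ + 2·Σσ_ij = 5.1930 + 2 × 2.5673 = 10.3276
α = (4/3)·(1 − 5.1930/10.3276) = 0.66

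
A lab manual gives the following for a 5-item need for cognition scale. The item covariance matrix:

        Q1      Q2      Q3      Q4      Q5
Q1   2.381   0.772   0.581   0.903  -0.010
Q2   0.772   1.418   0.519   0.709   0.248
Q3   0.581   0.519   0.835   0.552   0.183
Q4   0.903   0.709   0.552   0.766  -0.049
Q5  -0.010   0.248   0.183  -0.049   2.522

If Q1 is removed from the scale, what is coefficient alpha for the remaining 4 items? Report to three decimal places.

coefficient alpha = 0.584

Remaining items: Q2, Q3, Q4, Q5 (k = 4).
ΣVar(i) = 1.418 + 0.835 + 0.766 + 2.522 = 5.541
σ²_T = 5.541 + 2 × 2.162 = 9.865
α (item deleted) = (4/3)·(1 − 5.541/9.865) = 0.584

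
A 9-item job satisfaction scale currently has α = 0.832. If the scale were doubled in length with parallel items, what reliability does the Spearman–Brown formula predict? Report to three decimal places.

Length factor m = 2
α' = m·α / (1 + (m−1)·α)
   = 2 × 0.832 / (1 + (2 − 1) × 0.832)
   = 1.6640 / 1.8320 = 0.908

predicted reliability = 0.908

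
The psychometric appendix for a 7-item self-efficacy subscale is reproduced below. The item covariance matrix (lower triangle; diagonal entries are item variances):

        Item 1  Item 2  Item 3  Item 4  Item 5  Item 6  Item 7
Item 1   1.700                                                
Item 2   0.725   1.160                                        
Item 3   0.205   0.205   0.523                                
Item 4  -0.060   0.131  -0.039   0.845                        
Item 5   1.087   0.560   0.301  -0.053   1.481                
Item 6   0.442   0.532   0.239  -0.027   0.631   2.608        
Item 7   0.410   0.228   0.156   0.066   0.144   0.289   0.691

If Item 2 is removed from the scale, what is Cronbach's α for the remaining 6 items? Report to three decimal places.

Cronbach's α = 0.590

Remaining items: Item 1, Item 3, Item 4, Item 5, Item 6, Item 7 (k = 6).
ΣVar(i) = 1.700 + 0.523 + 0.845 + 1.481 + 2.608 + 0.691 = 7.848
Var(T) = 7.848 + 2 × 3.791 = 15.430
α (item deleted) = (6/5)·(1 − 7.848/15.430) = 0.590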